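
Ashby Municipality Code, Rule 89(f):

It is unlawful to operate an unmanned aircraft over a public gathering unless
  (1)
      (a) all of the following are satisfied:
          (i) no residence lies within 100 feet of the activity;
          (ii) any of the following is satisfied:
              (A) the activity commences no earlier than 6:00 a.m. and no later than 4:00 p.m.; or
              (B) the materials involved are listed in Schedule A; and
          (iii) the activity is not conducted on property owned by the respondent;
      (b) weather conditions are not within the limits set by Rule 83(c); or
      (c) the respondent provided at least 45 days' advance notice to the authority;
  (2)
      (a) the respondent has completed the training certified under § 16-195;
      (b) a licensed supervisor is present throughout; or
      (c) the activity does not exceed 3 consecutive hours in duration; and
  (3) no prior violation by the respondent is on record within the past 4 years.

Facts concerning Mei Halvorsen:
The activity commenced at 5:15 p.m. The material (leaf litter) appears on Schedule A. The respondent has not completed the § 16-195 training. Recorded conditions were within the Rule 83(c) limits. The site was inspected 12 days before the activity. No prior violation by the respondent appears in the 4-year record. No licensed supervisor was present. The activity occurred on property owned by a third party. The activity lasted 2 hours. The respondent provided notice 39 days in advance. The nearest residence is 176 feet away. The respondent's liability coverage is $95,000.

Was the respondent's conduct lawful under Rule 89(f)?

(i) no residence in 100 ft — met.
(A) start within hours — not satisfied.
(B) Schedule A material — satisfied.
So (ii) is satisfied (F OR T).
(iii) not (own property) — holds.
(a): T AND T AND T → true.
(b) not (weather ok) — fails.
(c) ≥45 days' notice — fails.
(1) = T OR F OR F = true.
(a) training certified — not met.
(b) supervisor present — not satisfied.
(c) ≤ 3 hrs duration — met.
So (2) is satisfied (F OR F OR T).
(3) no prior violation — satisfied.
Overall = T AND T AND T = true.

Yes — lawful.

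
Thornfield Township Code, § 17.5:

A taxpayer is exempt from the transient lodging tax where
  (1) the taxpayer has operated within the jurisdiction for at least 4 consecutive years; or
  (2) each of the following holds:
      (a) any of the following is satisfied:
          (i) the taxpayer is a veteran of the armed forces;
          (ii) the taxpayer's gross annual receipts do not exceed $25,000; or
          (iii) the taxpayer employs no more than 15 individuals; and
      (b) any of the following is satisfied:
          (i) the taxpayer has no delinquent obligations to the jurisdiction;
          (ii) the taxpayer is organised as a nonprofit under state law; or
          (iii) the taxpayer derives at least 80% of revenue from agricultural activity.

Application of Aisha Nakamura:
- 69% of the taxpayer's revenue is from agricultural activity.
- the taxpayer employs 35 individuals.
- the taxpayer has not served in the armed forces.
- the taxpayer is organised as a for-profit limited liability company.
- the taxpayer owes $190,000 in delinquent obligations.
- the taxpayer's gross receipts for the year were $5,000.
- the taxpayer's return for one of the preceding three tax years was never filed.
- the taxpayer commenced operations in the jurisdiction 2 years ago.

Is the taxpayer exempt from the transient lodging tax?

(1) ≥ 4 yrs in jurisdiction — not met.
(i) veteran — not met.
(ii) receipts ≤ $25,000 — satisfied.
(iii) ≤ 15 employees — not met.
So (a) is satisfied (F OR T OR F).
(i) no delinquency — fails.
(ii) nonprofit — not met.
(iii) ≥80% agricultural — fails.
(b): F OR F OR F → false.
So (2) is not satisfied (T AND F).
Overall = F OR F = false.

No — not exempt.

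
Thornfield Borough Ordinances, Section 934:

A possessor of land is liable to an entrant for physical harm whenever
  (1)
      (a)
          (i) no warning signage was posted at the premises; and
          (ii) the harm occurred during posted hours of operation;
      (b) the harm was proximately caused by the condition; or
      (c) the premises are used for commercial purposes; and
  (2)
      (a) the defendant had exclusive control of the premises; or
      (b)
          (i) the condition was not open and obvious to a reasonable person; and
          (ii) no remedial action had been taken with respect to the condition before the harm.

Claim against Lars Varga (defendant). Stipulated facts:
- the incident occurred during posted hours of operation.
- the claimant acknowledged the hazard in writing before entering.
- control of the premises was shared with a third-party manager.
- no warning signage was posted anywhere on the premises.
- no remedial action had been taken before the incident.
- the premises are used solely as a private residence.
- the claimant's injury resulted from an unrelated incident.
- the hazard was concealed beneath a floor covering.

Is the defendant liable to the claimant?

(i) no signage posted — met.
(ii) during posted hours — holds.
(a) = T AND T = true.
(b) proximate cause — fails.
(c) commercial use — not met.
So (1) is satisfied (T OR F OR F).
(a) exclusive control — not satisfied.
(i) not open/obvious — holds.
(ii) no remedial action — holds.
(b): T AND T → true.
(2): F OR T → true.
Overall = T AND T = true.

Yes — liable.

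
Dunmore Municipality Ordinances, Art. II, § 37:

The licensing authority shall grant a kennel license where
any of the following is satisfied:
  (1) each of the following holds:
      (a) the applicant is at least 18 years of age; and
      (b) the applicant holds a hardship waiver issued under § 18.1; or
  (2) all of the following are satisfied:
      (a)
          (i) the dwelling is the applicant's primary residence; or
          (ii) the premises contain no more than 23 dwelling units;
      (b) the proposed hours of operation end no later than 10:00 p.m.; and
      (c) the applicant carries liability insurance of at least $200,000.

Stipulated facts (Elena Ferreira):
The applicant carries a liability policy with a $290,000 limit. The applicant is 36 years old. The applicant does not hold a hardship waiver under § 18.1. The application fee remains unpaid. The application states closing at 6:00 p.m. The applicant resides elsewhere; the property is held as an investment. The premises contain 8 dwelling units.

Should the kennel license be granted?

(a) age ≥ 18 — satisfied.
(b) hardship waiver — not met.
(1) = T AND F = false.
(i) primary residence — not met.
(ii) ≤ 23 units — holds.
So (a) is satisfied (F OR T).
(b) closes by 10 p.m. — satisfied.
(c) insurance ≥ $200,000 — holds.
So (2) is satisfied (T AND T AND T).
Overall: F OR T → true.

Yes — granted.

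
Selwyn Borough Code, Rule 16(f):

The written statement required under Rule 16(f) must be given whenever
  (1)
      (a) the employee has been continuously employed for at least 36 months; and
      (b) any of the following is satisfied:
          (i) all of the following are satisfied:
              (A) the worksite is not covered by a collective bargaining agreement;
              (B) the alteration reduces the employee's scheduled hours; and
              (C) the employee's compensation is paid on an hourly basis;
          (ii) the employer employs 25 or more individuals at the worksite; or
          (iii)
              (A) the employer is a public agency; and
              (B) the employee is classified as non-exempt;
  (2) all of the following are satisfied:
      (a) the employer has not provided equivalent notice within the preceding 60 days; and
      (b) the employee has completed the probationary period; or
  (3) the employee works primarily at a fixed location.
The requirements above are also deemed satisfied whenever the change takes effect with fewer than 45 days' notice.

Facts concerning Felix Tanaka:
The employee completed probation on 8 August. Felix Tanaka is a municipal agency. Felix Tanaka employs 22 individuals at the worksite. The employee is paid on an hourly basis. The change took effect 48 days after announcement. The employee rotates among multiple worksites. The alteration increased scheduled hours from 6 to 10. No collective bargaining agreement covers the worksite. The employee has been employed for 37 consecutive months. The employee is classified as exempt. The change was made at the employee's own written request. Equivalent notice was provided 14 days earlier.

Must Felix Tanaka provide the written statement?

(a) tenure ≥ 36 mo. — holds.
(A) no CBA — holds.
(B) hours reduced — not satisfied.
(C) hourly-paid — satisfied.
(i) = T AND F AND T = false.
(ii) ≥ 25 at site — fails.
(A) public agency — met.
(B) non-exempt — fails.
So (iii) is not satisfied (T AND F).
So (b) is not satisfied (F OR F OR F).
(1) = T AND F = false.
(a) no recent notice — not met.
(b) past probation — holds.
So (2) is not satisfied (F AND T).
(3) fixed location — not satisfied.
So Overall is not satisfied (F OR F OR F).
Exception (< 45 days' notice) — not satisfied.
Result: main false OR exception false → false.

No — not required.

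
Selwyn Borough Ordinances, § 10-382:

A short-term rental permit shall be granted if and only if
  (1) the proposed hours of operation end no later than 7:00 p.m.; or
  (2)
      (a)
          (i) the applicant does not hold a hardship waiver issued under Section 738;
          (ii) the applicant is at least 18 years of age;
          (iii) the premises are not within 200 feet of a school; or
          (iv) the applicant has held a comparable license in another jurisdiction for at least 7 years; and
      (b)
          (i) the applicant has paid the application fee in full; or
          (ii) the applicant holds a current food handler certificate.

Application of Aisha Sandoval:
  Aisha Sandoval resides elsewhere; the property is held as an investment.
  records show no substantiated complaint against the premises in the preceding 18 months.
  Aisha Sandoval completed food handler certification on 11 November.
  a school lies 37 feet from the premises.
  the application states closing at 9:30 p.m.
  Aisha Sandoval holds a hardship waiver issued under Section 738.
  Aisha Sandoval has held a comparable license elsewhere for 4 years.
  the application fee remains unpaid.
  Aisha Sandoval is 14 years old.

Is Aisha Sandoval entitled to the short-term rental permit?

No — denied.

(1) closes by 7 p.m. — not satisfied.
(i) not (hardship waiver) — not met.
(ii) age ≥ 18 — not satisfied.
(iii) ≥200 ft from school — not met.
(iv) prior license ≥ 7 yr — fails.
(a) = F OR F OR F OR F = false.
(i) fee paid — not satisfied.
(ii) food handler cert. — satisfied.
So (b) is satisfied (F OR T).
(2) = F AND T = false.
Overall = F OR F = false.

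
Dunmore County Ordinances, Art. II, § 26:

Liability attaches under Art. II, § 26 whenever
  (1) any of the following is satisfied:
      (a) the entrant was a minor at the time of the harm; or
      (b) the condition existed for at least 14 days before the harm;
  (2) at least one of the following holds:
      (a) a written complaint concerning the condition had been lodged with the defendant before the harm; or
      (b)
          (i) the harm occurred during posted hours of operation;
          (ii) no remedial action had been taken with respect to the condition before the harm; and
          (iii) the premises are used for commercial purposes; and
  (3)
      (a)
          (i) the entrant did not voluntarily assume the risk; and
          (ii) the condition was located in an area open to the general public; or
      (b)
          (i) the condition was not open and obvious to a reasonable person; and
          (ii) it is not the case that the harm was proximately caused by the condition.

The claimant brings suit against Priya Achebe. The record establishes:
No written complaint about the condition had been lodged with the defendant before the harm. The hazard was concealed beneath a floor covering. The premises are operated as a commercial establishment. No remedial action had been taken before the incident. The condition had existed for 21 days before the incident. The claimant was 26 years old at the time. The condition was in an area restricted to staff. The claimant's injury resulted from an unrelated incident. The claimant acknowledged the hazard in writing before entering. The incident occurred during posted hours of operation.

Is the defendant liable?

Yes — liable.

(a) entrant a minor — not satisfied.
(b) condition ≥14 days old — met.
(1) = F OR T = true.
(a) complaint lodged — not met.
(i) during posted hours — holds.
(ii) no remedial action — met.
(iii) commercial use — satisfied.
(b): T AND T AND T → true.
(2) = F OR T = true.
(i) no assumed risk — not satisfied.
(ii) public area — not met.
(a) = F AND F = false.
(i) not open/obvious — satisfied.
(ii) not (proximate cause) — satisfied.
(b) = T AND T = true.
(3) = F OR T = true.
So Overall is satisfied (T AND T AND T).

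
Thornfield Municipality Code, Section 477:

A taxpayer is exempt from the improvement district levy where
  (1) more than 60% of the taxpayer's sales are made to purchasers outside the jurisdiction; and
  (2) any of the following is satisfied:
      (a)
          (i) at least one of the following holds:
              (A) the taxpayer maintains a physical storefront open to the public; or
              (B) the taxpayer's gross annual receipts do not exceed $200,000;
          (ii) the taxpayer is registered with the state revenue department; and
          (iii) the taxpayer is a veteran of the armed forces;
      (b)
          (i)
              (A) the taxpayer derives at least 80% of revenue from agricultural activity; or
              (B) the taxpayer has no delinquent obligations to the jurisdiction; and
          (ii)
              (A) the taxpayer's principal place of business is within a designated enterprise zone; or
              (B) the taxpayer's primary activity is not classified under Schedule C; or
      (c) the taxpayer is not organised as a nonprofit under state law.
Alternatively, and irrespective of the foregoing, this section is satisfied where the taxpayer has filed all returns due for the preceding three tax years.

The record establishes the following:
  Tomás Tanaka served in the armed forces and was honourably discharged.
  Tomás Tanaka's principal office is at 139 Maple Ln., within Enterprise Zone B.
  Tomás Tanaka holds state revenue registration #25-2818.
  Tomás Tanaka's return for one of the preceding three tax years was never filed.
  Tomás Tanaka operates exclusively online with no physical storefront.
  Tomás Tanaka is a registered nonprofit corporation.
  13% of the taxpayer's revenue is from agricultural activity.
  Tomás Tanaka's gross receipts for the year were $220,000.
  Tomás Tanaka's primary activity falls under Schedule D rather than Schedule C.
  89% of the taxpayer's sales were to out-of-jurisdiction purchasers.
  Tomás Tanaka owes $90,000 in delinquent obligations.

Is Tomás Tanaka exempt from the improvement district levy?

(1) >60% out-of-jur. sales — satisfied.
(A) has storefront — not satisfied.
(B) receipts ≤ $200,000 — not satisfied.
(i) = F OR F = false.
(ii) state-registered — met.
(iii) veteran — satisfied.
(a): F AND T AND T → false.
(A) ≥80% agricultural — not met.
(B) no delinquency — not met.
So (i) is not satisfied (F OR F).
(A) in enterprise zone — holds.
(B) not (Schedule C activity) — satisfied.
(ii): T OR T → true.
(b): F AND T → false.
(c) not (nonprofit) — fails.
(2) = F OR F OR F = false.
So Overall is not satisfied (T AND F).
Exception (returns current) — not satisfied.
Result: main false OR exception false → false.

No — not exempt.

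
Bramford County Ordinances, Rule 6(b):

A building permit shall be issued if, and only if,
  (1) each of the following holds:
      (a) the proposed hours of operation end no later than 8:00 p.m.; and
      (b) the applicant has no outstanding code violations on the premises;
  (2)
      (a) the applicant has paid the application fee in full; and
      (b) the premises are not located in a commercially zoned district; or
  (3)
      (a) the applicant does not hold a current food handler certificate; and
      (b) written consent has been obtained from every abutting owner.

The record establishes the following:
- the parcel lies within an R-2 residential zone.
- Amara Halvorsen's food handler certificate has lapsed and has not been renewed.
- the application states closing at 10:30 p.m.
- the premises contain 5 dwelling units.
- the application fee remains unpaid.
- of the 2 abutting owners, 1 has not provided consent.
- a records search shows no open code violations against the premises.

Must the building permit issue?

(a) closes by 8 p.m. — fails.
(b) no code violations — holds.
(1): F AND T → false.
(a) fee paid — fails.
(b) not (commercially zoned) — met.
So (2) is not satisfied (F AND T).
(a) not (food handler cert.) — satisfied.
(b) all abutters consent — not satisfied.
So (3) is not satisfied (T AND F).
Overall: F OR F OR F → false.

No — denied.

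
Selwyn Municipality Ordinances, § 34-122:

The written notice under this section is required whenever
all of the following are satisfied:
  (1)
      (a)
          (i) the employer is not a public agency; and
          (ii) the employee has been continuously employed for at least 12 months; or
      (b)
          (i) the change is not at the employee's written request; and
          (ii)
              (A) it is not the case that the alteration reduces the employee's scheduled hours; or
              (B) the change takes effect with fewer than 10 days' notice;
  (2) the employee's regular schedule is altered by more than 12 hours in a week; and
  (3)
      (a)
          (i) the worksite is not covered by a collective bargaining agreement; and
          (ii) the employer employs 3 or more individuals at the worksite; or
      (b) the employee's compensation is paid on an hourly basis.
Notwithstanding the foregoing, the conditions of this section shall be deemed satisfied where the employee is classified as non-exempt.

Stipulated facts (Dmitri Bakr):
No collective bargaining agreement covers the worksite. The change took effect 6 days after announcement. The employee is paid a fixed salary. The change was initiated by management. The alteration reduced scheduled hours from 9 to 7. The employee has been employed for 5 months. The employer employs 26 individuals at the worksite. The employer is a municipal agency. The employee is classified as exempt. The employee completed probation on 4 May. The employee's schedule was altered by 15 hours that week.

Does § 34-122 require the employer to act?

Yes — required.

(i) not (public agency) — not satisfied.
(ii) tenure ≥ 12 mo. — fails.
(a): F AND F → false.
(i) not employee-requested — satisfied.
(A) not (hours reduced) — not satisfied.
(B) < 10 days' notice — holds.
So (ii) is satisfied (F OR T).
(b) = T AND T = true.
(1) = F OR T = true.
(2) schedule shift > 12h — satisfied.
(i) no CBA — met.
(ii) ≥ 3 at site — holds.
So (a) is satisfied (T AND T).
(b) hourly-paid — not met.
So (3) is satisfied (T OR F).
Overall = T AND T AND T = true.
Exception (non-exempt) — not satisfied.
Result: main true OR exception false → true.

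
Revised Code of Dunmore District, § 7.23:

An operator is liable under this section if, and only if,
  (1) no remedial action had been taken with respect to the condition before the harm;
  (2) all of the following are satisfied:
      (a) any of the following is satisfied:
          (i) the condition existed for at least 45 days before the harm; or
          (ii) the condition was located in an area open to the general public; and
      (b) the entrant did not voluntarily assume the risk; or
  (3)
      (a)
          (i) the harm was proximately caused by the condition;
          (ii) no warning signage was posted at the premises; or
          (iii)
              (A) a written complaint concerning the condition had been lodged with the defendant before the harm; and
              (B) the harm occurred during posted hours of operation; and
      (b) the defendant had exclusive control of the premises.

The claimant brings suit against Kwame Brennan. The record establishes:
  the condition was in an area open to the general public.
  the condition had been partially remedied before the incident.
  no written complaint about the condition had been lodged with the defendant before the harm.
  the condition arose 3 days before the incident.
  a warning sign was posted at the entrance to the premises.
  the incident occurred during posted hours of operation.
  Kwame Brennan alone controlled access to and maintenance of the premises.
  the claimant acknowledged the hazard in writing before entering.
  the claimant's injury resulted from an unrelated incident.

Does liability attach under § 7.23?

No — not liable.

(1) no remedial action — not satisfied.
(i) condition ≥45 days old — not satisfied.
(ii) public area — satisfied.
(a) = F OR T = true.
(b) no assumed risk — not met.
(2) = T AND F = false.
(i) proximate cause — not satisfied.
(ii) no signage posted — not satisfied.
(A) complaint lodged — not met.
(B) during posted hours — met.
(iii) = F AND T = false.
So (a) is not satisfied (F OR F OR F).
(b) exclusive control — met.
So (3) is not satisfied (F AND T).
So Overall is not satisfied (F OR F OR F).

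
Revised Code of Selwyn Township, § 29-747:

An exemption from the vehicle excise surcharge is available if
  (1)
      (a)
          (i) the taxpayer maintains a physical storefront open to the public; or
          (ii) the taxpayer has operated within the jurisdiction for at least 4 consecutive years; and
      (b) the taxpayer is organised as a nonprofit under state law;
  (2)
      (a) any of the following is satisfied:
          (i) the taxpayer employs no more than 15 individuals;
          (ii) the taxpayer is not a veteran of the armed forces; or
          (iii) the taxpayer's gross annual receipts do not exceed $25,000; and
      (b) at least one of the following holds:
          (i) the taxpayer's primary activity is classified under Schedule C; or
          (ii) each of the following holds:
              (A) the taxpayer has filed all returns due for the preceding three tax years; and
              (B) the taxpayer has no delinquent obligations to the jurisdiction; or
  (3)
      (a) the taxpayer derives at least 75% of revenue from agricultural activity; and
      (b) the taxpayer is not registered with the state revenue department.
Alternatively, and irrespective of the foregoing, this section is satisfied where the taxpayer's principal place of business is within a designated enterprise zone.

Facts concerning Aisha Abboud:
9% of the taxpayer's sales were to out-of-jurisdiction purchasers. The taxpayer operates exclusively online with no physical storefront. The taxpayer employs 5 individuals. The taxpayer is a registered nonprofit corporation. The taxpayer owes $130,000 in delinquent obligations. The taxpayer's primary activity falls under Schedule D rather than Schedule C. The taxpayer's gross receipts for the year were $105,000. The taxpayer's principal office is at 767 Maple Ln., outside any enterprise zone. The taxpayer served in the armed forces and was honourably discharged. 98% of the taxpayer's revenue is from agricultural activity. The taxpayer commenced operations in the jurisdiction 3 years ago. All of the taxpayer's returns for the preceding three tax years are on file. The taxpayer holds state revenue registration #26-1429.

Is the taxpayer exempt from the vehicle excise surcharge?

No — not exempt.

(i) has storefront — not satisfied.
(ii) ≥ 4 yrs in jurisdiction — not satisfied.
(a) = F OR F = false.
(b) nonprofit — satisfied.
(1): F AND T → false.
(i) ≤ 15 employees — satisfied.
(ii) not (veteran) — fails.
(iii) receipts ≤ $25,000 — not satisfied.
(a) = T OR F OR F = true.
(i) Schedule C activity — not met.
(A) returns current — met.
(B) no delinquency — fails.
(ii) = T AND F = false.
(b): F OR F → false.
(2): T AND F → false.
(a) ≥75% agricultural — met.
(b) not (state-registered) — not met.
So (3) is not satisfied (T AND F).
Overall: F OR F OR F → false.
Exception (in enterprise zone) — not satisfied.
Result: main false OR exception false → false.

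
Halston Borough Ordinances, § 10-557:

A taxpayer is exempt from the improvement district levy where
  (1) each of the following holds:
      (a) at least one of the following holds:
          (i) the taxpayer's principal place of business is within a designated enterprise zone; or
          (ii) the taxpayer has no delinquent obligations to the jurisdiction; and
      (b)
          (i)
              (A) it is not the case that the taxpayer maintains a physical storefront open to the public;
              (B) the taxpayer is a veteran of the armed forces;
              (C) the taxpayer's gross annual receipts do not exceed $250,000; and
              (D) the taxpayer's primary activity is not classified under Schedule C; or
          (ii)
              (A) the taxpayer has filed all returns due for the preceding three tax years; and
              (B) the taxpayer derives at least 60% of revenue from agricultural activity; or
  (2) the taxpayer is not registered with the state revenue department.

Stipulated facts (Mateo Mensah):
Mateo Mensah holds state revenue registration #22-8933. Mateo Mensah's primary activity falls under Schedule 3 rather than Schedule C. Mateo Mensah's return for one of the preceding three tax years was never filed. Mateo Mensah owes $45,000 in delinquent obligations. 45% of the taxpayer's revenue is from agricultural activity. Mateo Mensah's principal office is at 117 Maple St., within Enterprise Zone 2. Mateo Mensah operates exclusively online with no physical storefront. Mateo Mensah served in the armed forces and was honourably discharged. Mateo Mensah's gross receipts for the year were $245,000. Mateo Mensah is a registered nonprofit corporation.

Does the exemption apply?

Yes — exempt.

(i) in enterprise zone — holds.
(ii) no delinquency — fails.
(a): T OR F → true.
(A) not (has storefront) — met.
(B) veteran — satisfied.
(C) receipts ≤ $250,000 — holds.
(D) not (Schedule C activity) — met.
(i): T AND T AND T AND T → true.
(A) returns current — fails.
(B) ≥60% agricultural — not satisfied.
(ii): F AND F → false.
So (b) is satisfied (T OR F).
(1) = T AND T = true.
(2) not (state-registered) — not met.
Overall: T OR F → true.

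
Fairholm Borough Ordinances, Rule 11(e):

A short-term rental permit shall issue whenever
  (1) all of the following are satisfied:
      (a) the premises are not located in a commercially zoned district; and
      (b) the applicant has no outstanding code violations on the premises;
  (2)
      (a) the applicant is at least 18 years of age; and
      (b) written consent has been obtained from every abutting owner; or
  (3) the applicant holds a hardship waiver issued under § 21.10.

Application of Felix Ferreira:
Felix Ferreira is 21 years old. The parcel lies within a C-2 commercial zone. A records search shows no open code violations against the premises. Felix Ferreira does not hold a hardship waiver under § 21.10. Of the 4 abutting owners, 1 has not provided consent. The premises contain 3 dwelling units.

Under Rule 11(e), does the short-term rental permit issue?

(a) not (commercially zoned) — not met.
(b) no code violations — holds.
So (1) is not satisfied (F AND T).
(a) age ≥ 18 — met.
(b) all abutters consent — fails.
(2): T AND F → false.
(3) hardship waiver — fails.
Overall: F OR F OR F → false.

No — denied.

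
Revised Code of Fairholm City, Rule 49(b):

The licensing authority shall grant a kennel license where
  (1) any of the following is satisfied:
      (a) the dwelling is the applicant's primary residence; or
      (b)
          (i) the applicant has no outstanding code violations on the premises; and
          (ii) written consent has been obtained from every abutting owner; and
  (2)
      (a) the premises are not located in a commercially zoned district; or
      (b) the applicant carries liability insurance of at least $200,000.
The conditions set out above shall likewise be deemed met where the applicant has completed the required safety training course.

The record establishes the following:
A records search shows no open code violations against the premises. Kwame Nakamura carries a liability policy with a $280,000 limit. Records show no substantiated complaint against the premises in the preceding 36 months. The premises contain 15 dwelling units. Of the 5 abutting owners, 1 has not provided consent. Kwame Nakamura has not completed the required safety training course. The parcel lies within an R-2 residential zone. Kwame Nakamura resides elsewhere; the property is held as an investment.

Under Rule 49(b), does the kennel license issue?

No — denied.

(a) primary residence — not satisfied.
(i) no code violations — satisfied.
(ii) all abutters consent — fails.
So (b) is not satisfied (T AND F).
So (1) is not satisfied (F OR F).
(a) not (commercially zoned) — holds.
(b) insurance ≥ $200,000 — satisfied.
(2): T OR T → true.
So Overall is not satisfied (F AND T).
Exception (safety training) — not satisfied.
Result: main false OR exception false → false.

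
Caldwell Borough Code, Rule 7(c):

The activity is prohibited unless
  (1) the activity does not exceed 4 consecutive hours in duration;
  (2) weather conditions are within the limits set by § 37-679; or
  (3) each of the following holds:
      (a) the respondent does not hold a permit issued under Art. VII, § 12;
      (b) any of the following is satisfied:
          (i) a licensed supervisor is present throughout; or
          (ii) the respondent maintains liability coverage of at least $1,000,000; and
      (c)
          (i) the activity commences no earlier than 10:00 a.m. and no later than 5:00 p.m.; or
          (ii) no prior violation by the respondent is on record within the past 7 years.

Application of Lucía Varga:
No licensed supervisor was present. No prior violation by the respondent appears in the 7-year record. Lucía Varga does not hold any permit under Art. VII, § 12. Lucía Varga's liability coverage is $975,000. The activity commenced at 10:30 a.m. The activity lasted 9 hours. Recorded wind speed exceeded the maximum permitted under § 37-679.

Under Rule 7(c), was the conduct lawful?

No — unlawful.

(1) ≤ 4 hrs duration — not satisfied.
(2) weather ok — fails.
(a) not (holds permit) — holds.
(i) supervisor present — not met.
(ii) coverage ≥ $1,000,000 — fails.
(b) = F OR F = false.
(i) start within hours — holds.
(ii) no prior violation — satisfied.
(c) = T OR T = true.
So (3) is not satisfied (T AND F AND T).
So Overall is not satisfied (F OR F OR F).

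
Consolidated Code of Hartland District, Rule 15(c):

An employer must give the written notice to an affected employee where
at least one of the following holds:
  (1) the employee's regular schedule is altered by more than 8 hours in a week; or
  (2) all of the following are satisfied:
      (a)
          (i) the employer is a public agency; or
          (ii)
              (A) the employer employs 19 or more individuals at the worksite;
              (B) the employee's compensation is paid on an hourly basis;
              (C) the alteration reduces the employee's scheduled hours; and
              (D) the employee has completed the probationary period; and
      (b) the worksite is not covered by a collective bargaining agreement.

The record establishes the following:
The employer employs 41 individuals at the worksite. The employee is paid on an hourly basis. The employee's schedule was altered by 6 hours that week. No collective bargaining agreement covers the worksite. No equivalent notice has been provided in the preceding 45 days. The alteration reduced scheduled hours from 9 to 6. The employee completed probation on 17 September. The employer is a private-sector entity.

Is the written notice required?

(1) schedule shift > 8h — fails.
(i) public agency — not met.
(A) ≥ 19 at site — met.
(B) hourly-paid — satisfied.
(C) hours reduced — holds.
(D) past probation — met.
(ii): T AND T AND T AND T → true.
So (a) is satisfied (F OR T).
(b) no CBA — holds.
(2): T AND T → true.
So Overall is satisfied (F OR T).

Yes — required.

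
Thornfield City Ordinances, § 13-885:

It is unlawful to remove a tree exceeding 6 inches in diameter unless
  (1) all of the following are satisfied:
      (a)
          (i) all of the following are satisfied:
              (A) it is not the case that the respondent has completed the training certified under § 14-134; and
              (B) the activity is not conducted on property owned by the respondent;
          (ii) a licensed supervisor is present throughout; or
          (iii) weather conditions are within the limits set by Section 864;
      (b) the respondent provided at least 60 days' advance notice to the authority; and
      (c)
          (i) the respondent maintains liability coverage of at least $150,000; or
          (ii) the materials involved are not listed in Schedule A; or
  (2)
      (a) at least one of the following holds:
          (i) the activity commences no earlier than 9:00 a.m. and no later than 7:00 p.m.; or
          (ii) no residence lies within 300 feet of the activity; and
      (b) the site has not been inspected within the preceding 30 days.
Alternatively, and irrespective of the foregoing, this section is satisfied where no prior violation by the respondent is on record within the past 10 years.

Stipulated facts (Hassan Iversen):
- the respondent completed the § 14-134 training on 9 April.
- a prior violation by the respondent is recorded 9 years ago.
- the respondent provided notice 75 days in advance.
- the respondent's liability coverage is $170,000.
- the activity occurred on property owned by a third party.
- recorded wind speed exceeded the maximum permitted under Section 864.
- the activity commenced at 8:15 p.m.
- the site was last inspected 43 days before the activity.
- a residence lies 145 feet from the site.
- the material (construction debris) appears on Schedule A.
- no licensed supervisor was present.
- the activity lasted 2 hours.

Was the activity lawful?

No — unlawful.

(A) not (training certified) — fails.
(B) not (own property) — satisfied.
(i) = F AND T = false.
(ii) supervisor present — not satisfied.
(iii) weather ok — fails.
(a) = F OR F OR F = false.
(b) ≥60 days' notice — met.
(i) coverage ≥ $150,000 — holds.
(ii) not (Schedule A material) — not satisfied.
(c): T OR F → true.
(1): F AND T AND T → false.
(i) start within hours — not satisfied.
(ii) no residence in 300 ft — fails.
(a) = F OR F = false.
(b) not (site inspected) — met.
So (2) is not satisfied (F AND T).
So Overall is not satisfied (F OR F).
Exception (no prior violation) — not satisfied.
Result: main false OR exception false → false.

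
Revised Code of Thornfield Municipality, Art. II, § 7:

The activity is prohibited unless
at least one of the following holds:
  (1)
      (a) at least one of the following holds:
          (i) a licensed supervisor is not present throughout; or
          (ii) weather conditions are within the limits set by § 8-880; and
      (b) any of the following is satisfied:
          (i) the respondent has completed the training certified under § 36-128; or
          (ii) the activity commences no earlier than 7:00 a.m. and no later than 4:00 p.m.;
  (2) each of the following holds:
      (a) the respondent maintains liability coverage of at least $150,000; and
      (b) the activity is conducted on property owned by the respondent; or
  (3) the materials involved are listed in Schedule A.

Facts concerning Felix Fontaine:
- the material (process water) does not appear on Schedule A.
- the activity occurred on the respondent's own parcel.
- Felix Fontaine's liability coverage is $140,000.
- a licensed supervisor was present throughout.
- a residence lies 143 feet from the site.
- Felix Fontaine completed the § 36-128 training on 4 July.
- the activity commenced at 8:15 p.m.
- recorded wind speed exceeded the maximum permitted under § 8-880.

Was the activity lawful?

No — unlawful.

(i) not (supervisor present) — not satisfied.
(ii) weather ok — not satisfied.
(a) = F OR F = false.
(i) training certified — satisfied.
(ii) start within hours — not satisfied.
(b) = T OR F = true.
So (1) is not satisfied (F AND T).
(a) coverage ≥ $150,000 — not met.
(b) own property — met.
(2): F AND T → false.
(3) Schedule A material — fails.
So Overall is not satisfied (F OR F OR F).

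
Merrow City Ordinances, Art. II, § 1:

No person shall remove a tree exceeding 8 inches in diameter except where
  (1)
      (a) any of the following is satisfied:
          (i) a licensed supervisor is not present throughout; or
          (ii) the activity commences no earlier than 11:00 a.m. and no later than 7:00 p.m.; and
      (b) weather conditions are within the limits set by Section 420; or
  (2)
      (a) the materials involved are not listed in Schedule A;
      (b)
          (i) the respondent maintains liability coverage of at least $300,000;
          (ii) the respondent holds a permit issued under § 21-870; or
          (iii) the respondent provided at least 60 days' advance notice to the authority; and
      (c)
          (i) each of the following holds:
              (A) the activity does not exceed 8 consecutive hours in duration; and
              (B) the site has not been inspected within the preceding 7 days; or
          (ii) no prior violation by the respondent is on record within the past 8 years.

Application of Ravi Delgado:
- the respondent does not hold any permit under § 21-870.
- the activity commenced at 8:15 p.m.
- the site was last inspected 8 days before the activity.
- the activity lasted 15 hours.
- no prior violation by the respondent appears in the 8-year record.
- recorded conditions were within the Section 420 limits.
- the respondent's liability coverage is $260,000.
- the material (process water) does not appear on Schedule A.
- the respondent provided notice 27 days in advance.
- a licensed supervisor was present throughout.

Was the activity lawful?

(i) not (supervisor present) — not satisfied.
(ii) start within hours — not satisfied.
(a): F OR F → false.
(b) weather ok — satisfied.
So (1) is not satisfied (F AND T).
(a) not (Schedule A material) — satisfied.
(i) coverage ≥ $300,000 — fails.
(ii) holds permit — fails.
(iii) ≥60 days' notice — not met.
(b) = F OR F OR F = false.
(A) ≤ 8 hrs duration — not met.
(B) not (site inspected) — holds.
(i): F AND T → false.
(ii) no prior violation — met.
(c) = F OR T = true.
So (2) is not satisfied (T AND F AND T).
So Overall is not satisfied (F OR F).

No — unlawful.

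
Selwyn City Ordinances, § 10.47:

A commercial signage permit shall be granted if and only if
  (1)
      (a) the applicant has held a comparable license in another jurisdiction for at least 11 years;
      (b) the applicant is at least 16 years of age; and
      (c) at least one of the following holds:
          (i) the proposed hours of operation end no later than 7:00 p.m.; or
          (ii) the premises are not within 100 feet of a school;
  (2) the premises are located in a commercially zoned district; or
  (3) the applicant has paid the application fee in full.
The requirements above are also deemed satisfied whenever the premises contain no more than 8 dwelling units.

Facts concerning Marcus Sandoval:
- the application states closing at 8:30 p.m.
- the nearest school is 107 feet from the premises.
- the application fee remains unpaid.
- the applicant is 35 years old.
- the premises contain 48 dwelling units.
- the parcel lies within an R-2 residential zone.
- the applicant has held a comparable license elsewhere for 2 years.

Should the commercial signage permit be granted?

No — denied.

(a) prior license ≥ 11 yr — not satisfied.
(b) age ≥ 16 — satisfied.
(i) closes by 7 p.m. — not satisfied.
(ii) ≥100 ft from school — met.
So (c) is satisfied (F OR T).
(1) = F AND T AND T = false.
(2) commercially zoned — not met.
(3) fee paid — not satisfied.
So Overall is not satisfied (F OR F OR F).
Exception (≤ 8 units) — not satisfied.
Result: main false OR exception false → false.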